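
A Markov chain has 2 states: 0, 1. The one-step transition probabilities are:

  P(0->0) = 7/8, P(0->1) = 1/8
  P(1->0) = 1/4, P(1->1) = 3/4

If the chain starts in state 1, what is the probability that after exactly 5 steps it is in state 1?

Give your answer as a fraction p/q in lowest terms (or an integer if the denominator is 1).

Computing P^5 by repeated multiplication:
P^1 =
  0: [7/8, 1/8]
  1: [1/4, 3/4]
P^2 =
  0: [51/64, 13/64]
  1: [13/32, 19/32]
P^3 =
  0: [383/512, 129/512]
  1: [129/256, 127/256]
P^4 =
  0: [2939/4096, 1157/4096]
  1: [1157/2048, 891/2048]
P^5 =
  0: [22887/32768, 9881/32768]
  1: [9881/16384, 6503/16384]

(P^5)[1 -> 1] = 6503/16384

Answer: 6503/16384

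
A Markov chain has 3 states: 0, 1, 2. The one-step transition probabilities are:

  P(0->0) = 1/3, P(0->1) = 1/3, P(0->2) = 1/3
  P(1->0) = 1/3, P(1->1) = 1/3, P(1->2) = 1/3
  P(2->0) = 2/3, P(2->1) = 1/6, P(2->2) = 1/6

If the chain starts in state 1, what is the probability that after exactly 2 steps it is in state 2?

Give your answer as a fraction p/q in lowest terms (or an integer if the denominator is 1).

Answer: 5/18

Derivation:
Computing P^2 by repeated multiplication:
P^1 =
  0: [1/3, 1/3, 1/3]
  1: [1/3, 1/3, 1/3]
  2: [2/3, 1/6, 1/6]
P^2 =
  0: [4/9, 5/18, 5/18]
  1: [4/9, 5/18, 5/18]
  2: [7/18, 11/36, 11/36]

(P^2)[1 -> 2] = 5/18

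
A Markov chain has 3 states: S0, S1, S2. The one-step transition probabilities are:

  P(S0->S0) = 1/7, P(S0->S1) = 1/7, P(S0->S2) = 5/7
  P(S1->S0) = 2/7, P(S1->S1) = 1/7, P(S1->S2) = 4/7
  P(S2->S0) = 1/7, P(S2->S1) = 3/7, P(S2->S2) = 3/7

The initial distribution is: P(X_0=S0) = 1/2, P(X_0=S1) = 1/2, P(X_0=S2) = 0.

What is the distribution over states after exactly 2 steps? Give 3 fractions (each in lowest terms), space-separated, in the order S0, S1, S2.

Propagating the distribution step by step (d_{t+1} = d_t * P):
d_0 = (S0=1/2, S1=1/2, S2=0)
  d_1[S0] = 1/2*1/7 + 1/2*2/7 + 0*1/7 = 3/14
  d_1[S1] = 1/2*1/7 + 1/2*1/7 + 0*3/7 = 1/7
  d_1[S2] = 1/2*5/7 + 1/2*4/7 + 0*3/7 = 9/14
d_1 = (S0=3/14, S1=1/7, S2=9/14)
  d_2[S0] = 3/14*1/7 + 1/7*2/7 + 9/14*1/7 = 8/49
  d_2[S1] = 3/14*1/7 + 1/7*1/7 + 9/14*3/7 = 16/49
  d_2[S2] = 3/14*5/7 + 1/7*4/7 + 9/14*3/7 = 25/49
d_2 = (S0=8/49, S1=16/49, S2=25/49)

Answer: 8/49 16/49 25/49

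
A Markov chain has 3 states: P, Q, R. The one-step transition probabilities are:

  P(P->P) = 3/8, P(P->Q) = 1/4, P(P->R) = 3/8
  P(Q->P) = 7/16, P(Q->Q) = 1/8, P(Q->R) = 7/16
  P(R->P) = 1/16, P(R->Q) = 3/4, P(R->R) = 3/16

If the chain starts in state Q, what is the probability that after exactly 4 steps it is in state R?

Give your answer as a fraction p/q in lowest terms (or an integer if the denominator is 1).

Answer: 21721/65536

Derivation:
Computing P^4 by repeated multiplication:
P^1 =
  P: [3/8, 1/4, 3/8]
  Q: [7/16, 1/8, 7/16]
  R: [1/16, 3/4, 3/16]
P^2 =
  P: [35/128, 13/32, 41/128]
  Q: [63/256, 29/64, 77/256]
  R: [93/256, 1/4, 99/256]
P^3 =
  P: [615/2048, 23/64, 697/2048]
  Q: [1267/4096, 11/32, 1421/4096]
  R: [1105/4096, 211/512, 1303/4096]
P^4 =
  P: [9539/32768, 1537/4096, 10933/32768]
  Q: [18879/65536, 3117/8192, 21721/65536]
  R: [19749/65536, 2929/8192, 22355/65536]

(P^4)[Q -> R] = 21721/65536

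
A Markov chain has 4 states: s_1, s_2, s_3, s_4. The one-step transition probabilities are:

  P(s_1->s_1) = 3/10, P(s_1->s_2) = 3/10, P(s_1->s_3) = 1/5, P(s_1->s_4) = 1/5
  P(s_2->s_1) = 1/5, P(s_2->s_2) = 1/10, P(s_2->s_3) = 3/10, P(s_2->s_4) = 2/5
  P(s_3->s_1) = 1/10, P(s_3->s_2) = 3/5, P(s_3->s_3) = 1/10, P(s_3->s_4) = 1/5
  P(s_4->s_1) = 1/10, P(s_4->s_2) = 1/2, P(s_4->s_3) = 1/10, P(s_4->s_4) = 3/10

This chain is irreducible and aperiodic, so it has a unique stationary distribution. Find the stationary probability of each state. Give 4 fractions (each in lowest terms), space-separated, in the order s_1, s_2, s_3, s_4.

The stationary distribution satisfies pi = pi * P, i.e.:
  pi_s_1 = 3/10*pi_s_1 + 1/5*pi_s_2 + 1/10*pi_s_3 + 1/10*pi_s_4
  pi_s_2 = 3/10*pi_s_1 + 1/10*pi_s_2 + 3/5*pi_s_3 + 1/2*pi_s_4
  pi_s_3 = 1/5*pi_s_1 + 3/10*pi_s_2 + 1/10*pi_s_3 + 1/10*pi_s_4
  pi_s_4 = 1/5*pi_s_1 + 2/5*pi_s_2 + 1/5*pi_s_3 + 3/10*pi_s_4
with normalization: pi_s_1 + pi_s_2 + pi_s_3 + pi_s_4 = 1.

Using the first 3 balance equations plus normalization, the linear system A*pi = b is:
  [-7/10, 1/5, 1/10, 1/10] . pi = 0
  [3/10, -9/10, 3/5, 1/2] . pi = 0
  [1/5, 3/10, -9/10, 1/10] . pi = 0
  [1, 1, 1, 1] . pi = 1

Solving yields:
  pi_s_1 = 189/1123
  pi_s_2 = 389/1123
  pi_s_3 = 209/1123
  pi_s_4 = 336/1123

Verification (pi * P):
  189/1123*3/10 + 389/1123*1/5 + 209/1123*1/10 + 336/1123*1/10 = 189/1123 = pi_s_1  (ok)
  189/1123*3/10 + 389/1123*1/10 + 209/1123*3/5 + 336/1123*1/2 = 389/1123 = pi_s_2  (ok)
  189/1123*1/5 + 389/1123*3/10 + 209/1123*1/10 + 336/1123*1/10 = 209/1123 = pi_s_3  (ok)
  189/1123*1/5 + 389/1123*2/5 + 209/1123*1/5 + 336/1123*3/10 = 336/1123 = pi_s_4  (ok)

Answer: 189/1123 389/1123 209/1123 336/1123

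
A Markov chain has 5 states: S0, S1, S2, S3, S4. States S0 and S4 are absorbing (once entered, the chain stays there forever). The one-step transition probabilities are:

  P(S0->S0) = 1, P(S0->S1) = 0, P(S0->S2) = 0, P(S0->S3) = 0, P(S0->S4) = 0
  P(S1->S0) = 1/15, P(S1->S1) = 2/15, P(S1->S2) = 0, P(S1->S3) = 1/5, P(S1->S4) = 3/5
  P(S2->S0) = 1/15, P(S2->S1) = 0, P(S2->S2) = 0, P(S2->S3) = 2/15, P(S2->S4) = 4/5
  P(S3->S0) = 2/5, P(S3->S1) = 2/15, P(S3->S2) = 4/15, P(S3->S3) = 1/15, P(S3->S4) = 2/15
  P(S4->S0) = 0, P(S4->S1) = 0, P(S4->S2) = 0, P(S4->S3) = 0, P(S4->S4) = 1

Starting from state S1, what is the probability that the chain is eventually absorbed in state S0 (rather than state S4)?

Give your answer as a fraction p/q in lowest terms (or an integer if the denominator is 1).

Answer: 121/634

Derivation:
Let a_i = P(absorbed in S0 | start in state i).
Boundary conditions: a_S0 = 1, a_S4 = 0.
For each transient state i, a_i = sum_j P(i->j) * a_j:
  a_S1 = 1/15*a_S0 + 2/15*a_S1 + 0*a_S2 + 1/5*a_S3 + 3/5*a_S4
  a_S2 = 1/15*a_S0 + 0*a_S1 + 0*a_S2 + 2/15*a_S3 + 4/5*a_S4
  a_S3 = 2/5*a_S0 + 2/15*a_S1 + 4/15*a_S2 + 1/15*a_S3 + 2/15*a_S4

Substituting a_S0 = 1 and a_S4 = 0, rearrange to (I - Q) a = r where r[i] = P(i -> S0):
  [13/15, 0, -1/5] . (a_S1, a_S2, a_S3) = 1/15
  [0, 1, -2/15] . (a_S1, a_S2, a_S3) = 1/15
  [-2/15, -4/15, 14/15] . (a_S1, a_S2, a_S3) = 2/5

Solving yields:
  a_S1 = 121/634
  a_S2 = 42/317
  a_S3 = 313/634

Starting state is S1, so the absorption probability is a_S1 = 121/634.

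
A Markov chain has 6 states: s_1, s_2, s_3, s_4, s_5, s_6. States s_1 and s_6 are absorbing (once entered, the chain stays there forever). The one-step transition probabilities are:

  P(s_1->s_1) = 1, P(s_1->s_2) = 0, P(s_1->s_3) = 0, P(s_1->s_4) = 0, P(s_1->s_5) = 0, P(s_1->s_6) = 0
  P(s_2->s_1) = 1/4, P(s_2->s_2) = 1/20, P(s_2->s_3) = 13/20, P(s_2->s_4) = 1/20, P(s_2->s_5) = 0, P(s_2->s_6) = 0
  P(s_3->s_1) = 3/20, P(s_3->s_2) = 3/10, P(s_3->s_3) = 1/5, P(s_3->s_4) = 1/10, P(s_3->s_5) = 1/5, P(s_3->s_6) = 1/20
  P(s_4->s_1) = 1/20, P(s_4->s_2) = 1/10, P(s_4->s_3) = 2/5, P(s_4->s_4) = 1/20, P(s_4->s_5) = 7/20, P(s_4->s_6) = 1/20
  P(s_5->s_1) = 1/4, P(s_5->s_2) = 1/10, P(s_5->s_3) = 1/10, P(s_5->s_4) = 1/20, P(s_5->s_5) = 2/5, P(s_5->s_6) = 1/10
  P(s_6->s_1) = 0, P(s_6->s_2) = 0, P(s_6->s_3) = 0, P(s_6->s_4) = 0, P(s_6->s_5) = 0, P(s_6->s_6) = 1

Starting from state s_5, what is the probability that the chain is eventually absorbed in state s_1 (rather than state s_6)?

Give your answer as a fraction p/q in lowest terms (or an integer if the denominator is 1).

Let a_i = P(absorbed in s_1 | start in state i).
Boundary conditions: a_s_1 = 1, a_s_6 = 0.
For each transient state i, a_i = sum_j P(i->j) * a_j:
  a_s_2 = 1/4*a_s_1 + 1/20*a_s_2 + 13/20*a_s_3 + 1/20*a_s_4 + 0*a_s_5 + 0*a_s_6
  a_s_3 = 3/20*a_s_1 + 3/10*a_s_2 + 1/5*a_s_3 + 1/10*a_s_4 + 1/5*a_s_5 + 1/20*a_s_6
  a_s_4 = 1/20*a_s_1 + 1/10*a_s_2 + 2/5*a_s_3 + 1/20*a_s_4 + 7/20*a_s_5 + 1/20*a_s_6
  a_s_5 = 1/4*a_s_1 + 1/10*a_s_2 + 1/10*a_s_3 + 1/20*a_s_4 + 2/5*a_s_5 + 1/10*a_s_6

Substituting a_s_1 = 1 and a_s_6 = 0, rearrange to (I - Q) a = r where r[i] = P(i -> s_1):
  [19/20, -13/20, -1/20, 0] . (a_s_2, a_s_3, a_s_4, a_s_5) = 1/4
  [-3/10, 4/5, -1/10, -1/5] . (a_s_2, a_s_3, a_s_4, a_s_5) = 3/20
  [-1/10, -2/5, 19/20, -7/20] . (a_s_2, a_s_3, a_s_4, a_s_5) = 1/20
  [-1/10, -1/10, -1/20, 3/5] . (a_s_2, a_s_3, a_s_4, a_s_5) = 1/4

Solving yields:
  a_s_2 = 31727/37886
  a_s_3 = 29625/37886
  a_s_4 = 14129/18943
  a_s_5 = 14183/18943

Starting state is s_5, so the absorption probability is a_s_5 = 14183/18943.

Answer: 14183/18943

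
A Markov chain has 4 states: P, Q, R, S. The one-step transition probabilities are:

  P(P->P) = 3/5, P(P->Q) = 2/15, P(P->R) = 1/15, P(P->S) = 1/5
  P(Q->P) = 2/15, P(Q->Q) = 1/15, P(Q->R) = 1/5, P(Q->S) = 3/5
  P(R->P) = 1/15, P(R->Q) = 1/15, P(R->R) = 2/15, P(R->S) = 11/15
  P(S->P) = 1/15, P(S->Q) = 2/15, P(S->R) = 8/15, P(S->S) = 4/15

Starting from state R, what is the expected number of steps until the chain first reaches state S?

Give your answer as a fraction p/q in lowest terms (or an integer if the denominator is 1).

Answer: 39/25

Derivation:
Let h_i = expected steps to first reach S from state i.
Boundary: h_S = 0.
First-step equations for the other states:
  h_P = 1 + 3/5*h_P + 2/15*h_Q + 1/15*h_R + 1/5*h_S
  h_Q = 1 + 2/15*h_P + 1/15*h_Q + 1/5*h_R + 3/5*h_S
  h_R = 1 + 1/15*h_P + 1/15*h_Q + 2/15*h_R + 11/15*h_S

Substituting h_S = 0 and rearranging gives the linear system (I - Q) h = 1:
  [2/5, -2/15, -1/15] . (h_P, h_Q, h_R) = 1
  [-2/15, 14/15, -1/5] . (h_P, h_Q, h_R) = 1
  [-1/15, -1/15, 13/15] . (h_P, h_Q, h_R) = 1

Solving yields:
  h_P = 339/100
  h_Q = 189/100
  h_R = 39/25

Starting state is R, so the expected hitting time is h_R = 39/25.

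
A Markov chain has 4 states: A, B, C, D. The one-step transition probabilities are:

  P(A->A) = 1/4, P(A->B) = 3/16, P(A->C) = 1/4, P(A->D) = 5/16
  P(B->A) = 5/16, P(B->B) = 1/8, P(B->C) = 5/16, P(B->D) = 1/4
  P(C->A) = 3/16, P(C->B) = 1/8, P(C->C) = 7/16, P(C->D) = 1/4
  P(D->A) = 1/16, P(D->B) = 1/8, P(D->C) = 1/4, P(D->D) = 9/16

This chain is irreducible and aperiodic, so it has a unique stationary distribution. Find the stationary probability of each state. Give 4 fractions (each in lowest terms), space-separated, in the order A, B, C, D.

Answer: 222/1325 359/2650 843/2650 502/1325

Derivation:
The stationary distribution satisfies pi = pi * P, i.e.:
  pi_A = 1/4*pi_A + 5/16*pi_B + 3/16*pi_C + 1/16*pi_D
  pi_B = 3/16*pi_A + 1/8*pi_B + 1/8*pi_C + 1/8*pi_D
  pi_C = 1/4*pi_A + 5/16*pi_B + 7/16*pi_C + 1/4*pi_D
  pi_D = 5/16*pi_A + 1/4*pi_B + 1/4*pi_C + 9/16*pi_D
with normalization: pi_A + pi_B + pi_C + pi_D = 1.

Using the first 3 balance equations plus normalization, the linear system A*pi = b is:
  [-3/4, 5/16, 3/16, 1/16] . pi = 0
  [3/16, -7/8, 1/8, 1/8] . pi = 0
  [1/4, 5/16, -9/16, 1/4] . pi = 0
  [1, 1, 1, 1] . pi = 1

Solving yields:
  pi_A = 222/1325
  pi_B = 359/2650
  pi_C = 843/2650
  pi_D = 502/1325

Verification (pi * P):
  222/1325*1/4 + 359/2650*5/16 + 843/2650*3/16 + 502/1325*1/16 = 222/1325 = pi_A  (ok)
  222/1325*3/16 + 359/2650*1/8 + 843/2650*1/8 + 502/1325*1/8 = 359/2650 = pi_B  (ok)
  222/1325*1/4 + 359/2650*5/16 + 843/2650*7/16 + 502/1325*1/4 = 843/2650 = pi_C  (ok)
  222/1325*5/16 + 359/2650*1/4 + 843/2650*1/4 + 502/1325*9/16 = 502/1325 = pi_D  (ok)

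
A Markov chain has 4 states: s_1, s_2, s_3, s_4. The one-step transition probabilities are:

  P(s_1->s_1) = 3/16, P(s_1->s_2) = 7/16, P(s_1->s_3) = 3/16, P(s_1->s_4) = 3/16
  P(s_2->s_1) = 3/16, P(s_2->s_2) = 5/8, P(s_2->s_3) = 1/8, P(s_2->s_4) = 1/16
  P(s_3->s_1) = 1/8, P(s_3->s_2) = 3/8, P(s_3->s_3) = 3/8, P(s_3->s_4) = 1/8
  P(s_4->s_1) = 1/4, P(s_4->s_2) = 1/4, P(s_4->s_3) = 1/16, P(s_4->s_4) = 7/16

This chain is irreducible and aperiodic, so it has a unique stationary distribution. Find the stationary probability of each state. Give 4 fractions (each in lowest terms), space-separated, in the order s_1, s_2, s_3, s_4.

The stationary distribution satisfies pi = pi * P, i.e.:
  pi_s_1 = 3/16*pi_s_1 + 3/16*pi_s_2 + 1/8*pi_s_3 + 1/4*pi_s_4
  pi_s_2 = 7/16*pi_s_1 + 5/8*pi_s_2 + 3/8*pi_s_3 + 1/4*pi_s_4
  pi_s_3 = 3/16*pi_s_1 + 1/8*pi_s_2 + 3/8*pi_s_3 + 1/16*pi_s_4
  pi_s_4 = 3/16*pi_s_1 + 1/16*pi_s_2 + 1/8*pi_s_3 + 7/16*pi_s_4
with normalization: pi_s_1 + pi_s_2 + pi_s_3 + pi_s_4 = 1.

Using the first 3 balance equations plus normalization, the linear system A*pi = b is:
  [-13/16, 3/16, 1/8, 1/4] . pi = 0
  [7/16, -3/8, 3/8, 1/4] . pi = 0
  [3/16, 1/8, -5/8, 1/16] . pi = 0
  [1, 1, 1, 1] . pi = 1

Solving yields:
  pi_s_1 = 358/1919
  pi_s_2 = 940/1919
  pi_s_3 = 325/1919
  pi_s_4 = 296/1919

Verification (pi * P):
  358/1919*3/16 + 940/1919*3/16 + 325/1919*1/8 + 296/1919*1/4 = 358/1919 = pi_s_1  (ok)
  358/1919*7/16 + 940/1919*5/8 + 325/1919*3/8 + 296/1919*1/4 = 940/1919 = pi_s_2  (ok)
  358/1919*3/16 + 940/1919*1/8 + 325/1919*3/8 + 296/1919*1/16 = 325/1919 = pi_s_3  (ok)
  358/1919*3/16 + 940/1919*1/16 + 325/1919*1/8 + 296/1919*7/16 = 296/1919 = pi_s_4  (ok)

Answer: 358/1919 940/1919 325/1919 296/1919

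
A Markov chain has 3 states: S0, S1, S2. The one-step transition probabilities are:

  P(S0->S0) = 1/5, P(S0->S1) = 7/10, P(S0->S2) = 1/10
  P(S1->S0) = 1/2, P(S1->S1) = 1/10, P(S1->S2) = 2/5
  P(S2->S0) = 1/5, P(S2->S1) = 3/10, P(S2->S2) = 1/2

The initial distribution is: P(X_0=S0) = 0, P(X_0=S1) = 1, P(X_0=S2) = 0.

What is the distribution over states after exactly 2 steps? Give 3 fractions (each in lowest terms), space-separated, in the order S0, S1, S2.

Propagating the distribution step by step (d_{t+1} = d_t * P):
d_0 = (S0=0, S1=1, S2=0)
  d_1[S0] = 0*1/5 + 1*1/2 + 0*1/5 = 1/2
  d_1[S1] = 0*7/10 + 1*1/10 + 0*3/10 = 1/10
  d_1[S2] = 0*1/10 + 1*2/5 + 0*1/2 = 2/5
d_1 = (S0=1/2, S1=1/10, S2=2/5)
  d_2[S0] = 1/2*1/5 + 1/10*1/2 + 2/5*1/5 = 23/100
  d_2[S1] = 1/2*7/10 + 1/10*1/10 + 2/5*3/10 = 12/25
  d_2[S2] = 1/2*1/10 + 1/10*2/5 + 2/5*1/2 = 29/100
d_2 = (S0=23/100, S1=12/25, S2=29/100)

Answer: 23/100 12/25 29/100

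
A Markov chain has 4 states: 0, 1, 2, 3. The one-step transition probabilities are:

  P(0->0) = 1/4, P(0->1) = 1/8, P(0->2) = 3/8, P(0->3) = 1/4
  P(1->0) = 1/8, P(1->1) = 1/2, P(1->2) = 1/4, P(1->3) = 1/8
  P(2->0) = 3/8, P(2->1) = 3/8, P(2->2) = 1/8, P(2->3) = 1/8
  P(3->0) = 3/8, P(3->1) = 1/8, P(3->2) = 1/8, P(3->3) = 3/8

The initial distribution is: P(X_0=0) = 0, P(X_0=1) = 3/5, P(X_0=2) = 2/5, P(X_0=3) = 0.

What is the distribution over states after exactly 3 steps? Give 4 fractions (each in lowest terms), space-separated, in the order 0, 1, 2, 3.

Answer: 133/512 401/1280 29/128 513/2560

Derivation:
Propagating the distribution step by step (d_{t+1} = d_t * P):
d_0 = (0=0, 1=3/5, 2=2/5, 3=0)
  d_1[0] = 0*1/4 + 3/5*1/8 + 2/5*3/8 + 0*3/8 = 9/40
  d_1[1] = 0*1/8 + 3/5*1/2 + 2/5*3/8 + 0*1/8 = 9/20
  d_1[2] = 0*3/8 + 3/5*1/4 + 2/5*1/8 + 0*1/8 = 1/5
  d_1[3] = 0*1/4 + 3/5*1/8 + 2/5*1/8 + 0*3/8 = 1/8
d_1 = (0=9/40, 1=9/20, 2=1/5, 3=1/8)
  d_2[0] = 9/40*1/4 + 9/20*1/8 + 1/5*3/8 + 1/8*3/8 = 15/64
  d_2[1] = 9/40*1/8 + 9/20*1/2 + 1/5*3/8 + 1/8*1/8 = 11/32
  d_2[2] = 9/40*3/8 + 9/20*1/4 + 1/5*1/8 + 1/8*1/8 = 19/80
  d_2[3] = 9/40*1/4 + 9/20*1/8 + 1/5*1/8 + 1/8*3/8 = 59/320
d_2 = (0=15/64, 1=11/32, 2=19/80, 3=59/320)
  d_3[0] = 15/64*1/4 + 11/32*1/8 + 19/80*3/8 + 59/320*3/8 = 133/512
  d_3[1] = 15/64*1/8 + 11/32*1/2 + 19/80*3/8 + 59/320*1/8 = 401/1280
  d_3[2] = 15/64*3/8 + 11/32*1/4 + 19/80*1/8 + 59/320*1/8 = 29/128
  d_3[3] = 15/64*1/4 + 11/32*1/8 + 19/80*1/8 + 59/320*3/8 = 513/2560
d_3 = (0=133/512, 1=401/1280, 2=29/128, 3=513/2560)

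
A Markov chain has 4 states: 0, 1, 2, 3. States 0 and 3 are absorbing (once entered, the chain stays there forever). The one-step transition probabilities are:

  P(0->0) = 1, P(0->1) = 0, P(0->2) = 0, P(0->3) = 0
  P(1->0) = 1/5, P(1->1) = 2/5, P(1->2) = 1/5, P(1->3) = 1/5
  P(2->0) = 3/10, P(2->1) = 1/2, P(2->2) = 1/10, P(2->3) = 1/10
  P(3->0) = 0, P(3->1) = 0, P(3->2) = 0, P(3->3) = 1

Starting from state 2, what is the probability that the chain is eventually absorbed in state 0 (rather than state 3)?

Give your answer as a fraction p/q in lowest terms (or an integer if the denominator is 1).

Let a_i = P(absorbed in 0 | start in state i).
Boundary conditions: a_0 = 1, a_3 = 0.
For each transient state i, a_i = sum_j P(i->j) * a_j:
  a_1 = 1/5*a_0 + 2/5*a_1 + 1/5*a_2 + 1/5*a_3
  a_2 = 3/10*a_0 + 1/2*a_1 + 1/10*a_2 + 1/10*a_3

Substituting a_0 = 1 and a_3 = 0, rearrange to (I - Q) a = r where r[i] = P(i -> 0):
  [3/5, -1/5] . (a_1, a_2) = 1/5
  [-1/2, 9/10] . (a_1, a_2) = 3/10

Solving yields:
  a_1 = 6/11
  a_2 = 7/11

Starting state is 2, so the absorption probability is a_2 = 7/11.

Answer: 7/11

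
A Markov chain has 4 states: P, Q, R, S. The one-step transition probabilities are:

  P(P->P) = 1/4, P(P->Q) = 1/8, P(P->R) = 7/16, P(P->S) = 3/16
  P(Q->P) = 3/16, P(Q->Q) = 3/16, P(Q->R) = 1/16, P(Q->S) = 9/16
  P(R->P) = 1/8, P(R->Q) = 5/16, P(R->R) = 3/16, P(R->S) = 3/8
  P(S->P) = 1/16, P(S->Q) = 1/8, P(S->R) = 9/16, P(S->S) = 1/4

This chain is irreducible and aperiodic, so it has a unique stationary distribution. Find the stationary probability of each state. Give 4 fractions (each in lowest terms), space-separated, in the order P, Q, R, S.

Answer: 205/1548 307/1548 503/1548 533/1548

Derivation:
The stationary distribution satisfies pi = pi * P, i.e.:
  pi_P = 1/4*pi_P + 3/16*pi_Q + 1/8*pi_R + 1/16*pi_S
  pi_Q = 1/8*pi_P + 3/16*pi_Q + 5/16*pi_R + 1/8*pi_S
  pi_R = 7/16*pi_P + 1/16*pi_Q + 3/16*pi_R + 9/16*pi_S
  pi_S = 3/16*pi_P + 9/16*pi_Q + 3/8*pi_R + 1/4*pi_S
with normalization: pi_P + pi_Q + pi_R + pi_S = 1.

Using the first 3 balance equations plus normalization, the linear system A*pi = b is:
  [-3/4, 3/16, 1/8, 1/16] . pi = 0
  [1/8, -13/16, 5/16, 1/8] . pi = 0
  [7/16, 1/16, -13/16, 9/16] . pi = 0
  [1, 1, 1, 1] . pi = 1

Solving yields:
  pi_P = 205/1548
  pi_Q = 307/1548
  pi_R = 503/1548
  pi_S = 533/1548

Verification (pi * P):
  205/1548*1/4 + 307/1548*3/16 + 503/1548*1/8 + 533/1548*1/16 = 205/1548 = pi_P  (ok)
  205/1548*1/8 + 307/1548*3/16 + 503/1548*5/16 + 533/1548*1/8 = 307/1548 = pi_Q  (ok)
  205/1548*7/16 + 307/1548*1/16 + 503/1548*3/16 + 533/1548*9/16 = 503/1548 = pi_R  (ok)
  205/1548*3/16 + 307/1548*9/16 + 503/1548*3/8 + 533/1548*1/4 = 533/1548 = pi_S  (ok)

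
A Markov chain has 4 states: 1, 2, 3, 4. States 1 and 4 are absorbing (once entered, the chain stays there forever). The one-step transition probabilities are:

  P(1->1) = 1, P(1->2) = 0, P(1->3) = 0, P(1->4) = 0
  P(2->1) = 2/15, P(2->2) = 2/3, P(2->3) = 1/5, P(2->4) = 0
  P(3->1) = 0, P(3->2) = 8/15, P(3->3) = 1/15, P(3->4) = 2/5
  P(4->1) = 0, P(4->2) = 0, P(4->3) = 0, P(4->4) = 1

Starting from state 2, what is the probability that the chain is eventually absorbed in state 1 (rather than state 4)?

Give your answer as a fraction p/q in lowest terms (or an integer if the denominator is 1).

Let a_i = P(absorbed in 1 | start in state i).
Boundary conditions: a_1 = 1, a_4 = 0.
For each transient state i, a_i = sum_j P(i->j) * a_j:
  a_2 = 2/15*a_1 + 2/3*a_2 + 1/5*a_3 + 0*a_4
  a_3 = 0*a_1 + 8/15*a_2 + 1/15*a_3 + 2/5*a_4

Substituting a_1 = 1 and a_4 = 0, rearrange to (I - Q) a = r where r[i] = P(i -> 1):
  [1/3, -1/5] . (a_2, a_3) = 2/15
  [-8/15, 14/15] . (a_2, a_3) = 0

Solving yields:
  a_2 = 14/23
  a_3 = 8/23

Starting state is 2, so the absorption probability is a_2 = 14/23.

Answer: 14/23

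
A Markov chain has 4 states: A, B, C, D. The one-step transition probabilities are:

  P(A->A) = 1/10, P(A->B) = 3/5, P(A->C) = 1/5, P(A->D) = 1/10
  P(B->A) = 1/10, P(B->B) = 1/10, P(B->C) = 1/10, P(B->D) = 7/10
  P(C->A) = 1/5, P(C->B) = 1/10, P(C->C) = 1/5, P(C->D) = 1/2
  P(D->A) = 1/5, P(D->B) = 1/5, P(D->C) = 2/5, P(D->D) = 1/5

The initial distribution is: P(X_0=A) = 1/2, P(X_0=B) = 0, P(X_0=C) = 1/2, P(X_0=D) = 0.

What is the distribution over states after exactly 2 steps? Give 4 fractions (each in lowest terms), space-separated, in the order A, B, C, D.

Answer: 3/20 41/200 9/40 21/50

Derivation:
Propagating the distribution step by step (d_{t+1} = d_t * P):
d_0 = (A=1/2, B=0, C=1/2, D=0)
  d_1[A] = 1/2*1/10 + 0*1/10 + 1/2*1/5 + 0*1/5 = 3/20
  d_1[B] = 1/2*3/5 + 0*1/10 + 1/2*1/10 + 0*1/5 = 7/20
  d_1[C] = 1/2*1/5 + 0*1/10 + 1/2*1/5 + 0*2/5 = 1/5
  d_1[D] = 1/2*1/10 + 0*7/10 + 1/2*1/2 + 0*1/5 = 3/10
d_1 = (A=3/20, B=7/20, C=1/5, D=3/10)
  d_2[A] = 3/20*1/10 + 7/20*1/10 + 1/5*1/5 + 3/10*1/5 = 3/20
  d_2[B] = 3/20*3/5 + 7/20*1/10 + 1/5*1/10 + 3/10*1/5 = 41/200
  d_2[C] = 3/20*1/5 + 7/20*1/10 + 1/5*1/5 + 3/10*2/5 = 9/40
  d_2[D] = 3/20*1/10 + 7/20*7/10 + 1/5*1/2 + 3/10*1/5 = 21/50
d_2 = (A=3/20, B=41/200, C=9/40, D=21/50)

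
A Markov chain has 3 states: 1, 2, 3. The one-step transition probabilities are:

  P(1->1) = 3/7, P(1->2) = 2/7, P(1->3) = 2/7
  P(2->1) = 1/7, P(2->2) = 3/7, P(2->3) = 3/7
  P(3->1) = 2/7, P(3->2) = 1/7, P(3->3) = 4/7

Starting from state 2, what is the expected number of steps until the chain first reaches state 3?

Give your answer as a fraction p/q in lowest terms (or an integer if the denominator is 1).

Let h_i = expected steps to first reach 3 from state i.
Boundary: h_3 = 0.
First-step equations for the other states:
  h_1 = 1 + 3/7*h_1 + 2/7*h_2 + 2/7*h_3
  h_2 = 1 + 1/7*h_1 + 3/7*h_2 + 3/7*h_3

Substituting h_3 = 0 and rearranging gives the linear system (I - Q) h = 1:
  [4/7, -2/7] . (h_1, h_2) = 1
  [-1/7, 4/7] . (h_1, h_2) = 1

Solving yields:
  h_1 = 3
  h_2 = 5/2

Starting state is 2, so the expected hitting time is h_2 = 5/2.

Answer: 5/2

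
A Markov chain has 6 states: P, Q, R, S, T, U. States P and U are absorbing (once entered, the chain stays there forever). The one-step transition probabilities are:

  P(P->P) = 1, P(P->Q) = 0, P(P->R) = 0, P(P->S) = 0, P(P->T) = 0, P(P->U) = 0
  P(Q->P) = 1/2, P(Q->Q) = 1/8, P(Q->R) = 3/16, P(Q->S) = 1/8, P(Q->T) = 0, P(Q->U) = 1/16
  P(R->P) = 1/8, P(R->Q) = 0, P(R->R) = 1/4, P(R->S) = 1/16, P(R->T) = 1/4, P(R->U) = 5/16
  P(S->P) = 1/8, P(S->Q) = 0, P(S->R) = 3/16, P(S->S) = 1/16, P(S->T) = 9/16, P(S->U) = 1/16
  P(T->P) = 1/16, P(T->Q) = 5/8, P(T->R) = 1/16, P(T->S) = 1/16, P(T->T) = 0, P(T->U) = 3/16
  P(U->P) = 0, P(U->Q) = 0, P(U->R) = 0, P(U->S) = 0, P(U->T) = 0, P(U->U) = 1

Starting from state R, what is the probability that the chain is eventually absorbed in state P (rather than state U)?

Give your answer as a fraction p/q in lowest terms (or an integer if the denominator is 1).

Let a_i = P(absorbed in P | start in state i).
Boundary conditions: a_P = 1, a_U = 0.
For each transient state i, a_i = sum_j P(i->j) * a_j:
  a_Q = 1/2*a_P + 1/8*a_Q + 3/16*a_R + 1/8*a_S + 0*a_T + 1/16*a_U
  a_R = 1/8*a_P + 0*a_Q + 1/4*a_R + 1/16*a_S + 1/4*a_T + 5/16*a_U
  a_S = 1/8*a_P + 0*a_Q + 3/16*a_R + 1/16*a_S + 9/16*a_T + 1/16*a_U
  a_T = 1/16*a_P + 5/8*a_Q + 1/16*a_R + 1/16*a_S + 0*a_T + 3/16*a_U

Substituting a_P = 1 and a_U = 0, rearrange to (I - Q) a = r where r[i] = P(i -> P):
  [7/8, -3/16, -1/8, 0] . (a_Q, a_R, a_S, a_T) = 1/2
  [0, 3/4, -1/16, -1/4] . (a_Q, a_R, a_S, a_T) = 1/8
  [0, -3/16, 15/16, -9/16] . (a_Q, a_R, a_S, a_T) = 1/8
  [-5/8, -1/16, -1/16, 1] . (a_Q, a_R, a_S, a_T) = 1/16

Solving yields:
  a_Q = 24077/32532
  a_R = 2219/5422
  a_S = 4610/8133
  a_T = 9533/16266

Starting state is R, so the absorption probability is a_R = 2219/5422.

Answer: 2219/5422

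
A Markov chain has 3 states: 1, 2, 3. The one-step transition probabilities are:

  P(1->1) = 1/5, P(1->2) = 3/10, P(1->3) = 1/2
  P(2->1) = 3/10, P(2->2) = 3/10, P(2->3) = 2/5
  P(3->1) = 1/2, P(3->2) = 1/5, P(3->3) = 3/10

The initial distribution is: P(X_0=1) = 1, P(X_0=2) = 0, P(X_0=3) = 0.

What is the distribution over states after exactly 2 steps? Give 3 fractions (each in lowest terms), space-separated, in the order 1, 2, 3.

Propagating the distribution step by step (d_{t+1} = d_t * P):
d_0 = (1=1, 2=0, 3=0)
  d_1[1] = 1*1/5 + 0*3/10 + 0*1/2 = 1/5
  d_1[2] = 1*3/10 + 0*3/10 + 0*1/5 = 3/10
  d_1[3] = 1*1/2 + 0*2/5 + 0*3/10 = 1/2
d_1 = (1=1/5, 2=3/10, 3=1/2)
  d_2[1] = 1/5*1/5 + 3/10*3/10 + 1/2*1/2 = 19/50
  d_2[2] = 1/5*3/10 + 3/10*3/10 + 1/2*1/5 = 1/4
  d_2[3] = 1/5*1/2 + 3/10*2/5 + 1/2*3/10 = 37/100
d_2 = (1=19/50, 2=1/4, 3=37/100)

Answer: 19/50 1/4 37/100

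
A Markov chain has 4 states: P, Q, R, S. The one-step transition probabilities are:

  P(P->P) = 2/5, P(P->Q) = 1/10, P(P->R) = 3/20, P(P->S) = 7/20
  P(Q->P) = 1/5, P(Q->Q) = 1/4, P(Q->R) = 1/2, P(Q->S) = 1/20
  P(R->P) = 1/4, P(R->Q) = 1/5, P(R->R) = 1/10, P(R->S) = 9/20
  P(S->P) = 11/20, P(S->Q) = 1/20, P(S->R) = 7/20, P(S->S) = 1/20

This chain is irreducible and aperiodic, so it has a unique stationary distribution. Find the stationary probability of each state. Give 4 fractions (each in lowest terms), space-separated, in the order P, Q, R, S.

The stationary distribution satisfies pi = pi * P, i.e.:
  pi_P = 2/5*pi_P + 1/5*pi_Q + 1/4*pi_R + 11/20*pi_S
  pi_Q = 1/10*pi_P + 1/4*pi_Q + 1/5*pi_R + 1/20*pi_S
  pi_R = 3/20*pi_P + 1/2*pi_Q + 1/10*pi_R + 7/20*pi_S
  pi_S = 7/20*pi_P + 1/20*pi_Q + 9/20*pi_R + 1/20*pi_S
with normalization: pi_P + pi_Q + pi_R + pi_S = 1.

Using the first 3 balance equations plus normalization, the linear system A*pi = b is:
  [-3/5, 1/5, 1/4, 11/20] . pi = 0
  [1/10, -3/4, 1/5, 1/20] . pi = 0
  [3/20, 1/2, -9/10, 7/20] . pi = 0
  [1, 1, 1, 1] . pi = 1

Solving yields:
  pi_P = 3289/8718
  pi_Q = 1135/8718
  pi_R = 2051/8718
  pi_S = 2243/8718

Verification (pi * P):
  3289/8718*2/5 + 1135/8718*1/5 + 2051/8718*1/4 + 2243/8718*11/20 = 3289/8718 = pi_P  (ok)
  3289/8718*1/10 + 1135/8718*1/4 + 2051/8718*1/5 + 2243/8718*1/20 = 1135/8718 = pi_Q  (ok)
  3289/8718*3/20 + 1135/8718*1/2 + 2051/8718*1/10 + 2243/8718*7/20 = 2051/8718 = pi_R  (ok)
  3289/8718*7/20 + 1135/8718*1/20 + 2051/8718*9/20 + 2243/8718*1/20 = 2243/8718 = pi_S  (ok)

Answer: 3289/8718 1135/8718 2051/8718 2243/8718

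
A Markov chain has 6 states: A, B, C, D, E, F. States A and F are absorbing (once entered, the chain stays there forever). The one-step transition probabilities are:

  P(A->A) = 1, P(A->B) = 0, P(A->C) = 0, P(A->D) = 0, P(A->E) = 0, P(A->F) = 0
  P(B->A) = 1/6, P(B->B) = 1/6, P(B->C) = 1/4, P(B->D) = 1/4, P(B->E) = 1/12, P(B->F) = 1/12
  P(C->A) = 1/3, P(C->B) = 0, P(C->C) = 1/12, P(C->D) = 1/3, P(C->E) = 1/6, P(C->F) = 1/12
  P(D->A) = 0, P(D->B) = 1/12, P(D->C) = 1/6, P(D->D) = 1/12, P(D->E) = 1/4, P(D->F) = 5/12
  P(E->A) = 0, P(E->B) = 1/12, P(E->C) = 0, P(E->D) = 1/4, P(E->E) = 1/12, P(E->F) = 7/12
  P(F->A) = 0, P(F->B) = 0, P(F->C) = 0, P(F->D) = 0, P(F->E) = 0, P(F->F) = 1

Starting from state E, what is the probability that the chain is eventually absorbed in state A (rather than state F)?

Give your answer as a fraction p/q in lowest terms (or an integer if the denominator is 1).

Answer: 181/2612

Derivation:
Let a_i = P(absorbed in A | start in state i).
Boundary conditions: a_A = 1, a_F = 0.
For each transient state i, a_i = sum_j P(i->j) * a_j:
  a_B = 1/6*a_A + 1/6*a_B + 1/4*a_C + 1/4*a_D + 1/12*a_E + 1/12*a_F
  a_C = 1/3*a_A + 0*a_B + 1/12*a_C + 1/3*a_D + 1/6*a_E + 1/12*a_F
  a_D = 0*a_A + 1/12*a_B + 1/6*a_C + 1/12*a_D + 1/4*a_E + 5/12*a_F
  a_E = 0*a_A + 1/12*a_B + 0*a_C + 1/4*a_D + 1/12*a_E + 7/12*a_F

Substituting a_A = 1 and a_F = 0, rearrange to (I - Q) a = r where r[i] = P(i -> A):
  [5/6, -1/4, -1/4, -1/12] . (a_B, a_C, a_D, a_E) = 1/6
  [0, 11/12, -1/3, -1/6] . (a_B, a_C, a_D, a_E) = 1/3
  [-1/12, -1/6, 11/12, -1/4] . (a_B, a_C, a_D, a_E) = 0
  [-1/12, 0, -1/4, 11/12] . (a_B, a_C, a_D, a_E) = 0

Solving yields:
  a_B = 487/1306
  a_C = 553/1306
  a_D = 339/2612
  a_E = 181/2612

Starting state is E, so the absorption probability is a_E = 181/2612.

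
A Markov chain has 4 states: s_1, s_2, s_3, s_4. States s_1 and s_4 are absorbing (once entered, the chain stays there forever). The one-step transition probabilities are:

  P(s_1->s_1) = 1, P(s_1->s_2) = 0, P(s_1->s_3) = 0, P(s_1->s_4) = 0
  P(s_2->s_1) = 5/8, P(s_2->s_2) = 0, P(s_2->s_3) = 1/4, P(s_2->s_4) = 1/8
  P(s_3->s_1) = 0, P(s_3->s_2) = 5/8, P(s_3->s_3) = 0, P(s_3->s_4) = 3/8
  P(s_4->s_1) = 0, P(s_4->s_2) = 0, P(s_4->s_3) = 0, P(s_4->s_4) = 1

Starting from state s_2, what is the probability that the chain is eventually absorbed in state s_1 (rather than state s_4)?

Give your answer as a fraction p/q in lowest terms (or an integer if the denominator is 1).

Answer: 20/27

Derivation:
Let a_i = P(absorbed in s_1 | start in state i).
Boundary conditions: a_s_1 = 1, a_s_4 = 0.
For each transient state i, a_i = sum_j P(i->j) * a_j:
  a_s_2 = 5/8*a_s_1 + 0*a_s_2 + 1/4*a_s_3 + 1/8*a_s_4
  a_s_3 = 0*a_s_1 + 5/8*a_s_2 + 0*a_s_3 + 3/8*a_s_4

Substituting a_s_1 = 1 and a_s_4 = 0, rearrange to (I - Q) a = r where r[i] = P(i -> s_1):
  [1, -1/4] . (a_s_2, a_s_3) = 5/8
  [-5/8, 1] . (a_s_2, a_s_3) = 0

Solving yields:
  a_s_2 = 20/27
  a_s_3 = 25/54

Starting state is s_2, so the absorption probability is a_s_2 = 20/27.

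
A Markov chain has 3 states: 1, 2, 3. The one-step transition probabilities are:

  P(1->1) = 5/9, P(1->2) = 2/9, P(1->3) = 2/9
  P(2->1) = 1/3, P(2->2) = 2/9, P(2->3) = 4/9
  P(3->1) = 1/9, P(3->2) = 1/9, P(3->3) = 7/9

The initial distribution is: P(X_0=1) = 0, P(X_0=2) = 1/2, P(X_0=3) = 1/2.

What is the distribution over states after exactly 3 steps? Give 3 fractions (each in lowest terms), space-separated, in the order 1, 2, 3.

Propagating the distribution step by step (d_{t+1} = d_t * P):
d_0 = (1=0, 2=1/2, 3=1/2)
  d_1[1] = 0*5/9 + 1/2*1/3 + 1/2*1/9 = 2/9
  d_1[2] = 0*2/9 + 1/2*2/9 + 1/2*1/9 = 1/6
  d_1[3] = 0*2/9 + 1/2*4/9 + 1/2*7/9 = 11/18
d_1 = (1=2/9, 2=1/6, 3=11/18)
  d_2[1] = 2/9*5/9 + 1/6*1/3 + 11/18*1/9 = 20/81
  d_2[2] = 2/9*2/9 + 1/6*2/9 + 11/18*1/9 = 25/162
  d_2[3] = 2/9*2/9 + 1/6*4/9 + 11/18*7/9 = 97/162
d_2 = (1=20/81, 2=25/162, 3=97/162)
  d_3[1] = 20/81*5/9 + 25/162*1/3 + 97/162*1/9 = 62/243
  d_3[2] = 20/81*2/9 + 25/162*2/9 + 97/162*1/9 = 227/1458
  d_3[3] = 20/81*2/9 + 25/162*4/9 + 97/162*7/9 = 859/1458
d_3 = (1=62/243, 2=227/1458, 3=859/1458)

Answer: 62/243 227/1458 859/1458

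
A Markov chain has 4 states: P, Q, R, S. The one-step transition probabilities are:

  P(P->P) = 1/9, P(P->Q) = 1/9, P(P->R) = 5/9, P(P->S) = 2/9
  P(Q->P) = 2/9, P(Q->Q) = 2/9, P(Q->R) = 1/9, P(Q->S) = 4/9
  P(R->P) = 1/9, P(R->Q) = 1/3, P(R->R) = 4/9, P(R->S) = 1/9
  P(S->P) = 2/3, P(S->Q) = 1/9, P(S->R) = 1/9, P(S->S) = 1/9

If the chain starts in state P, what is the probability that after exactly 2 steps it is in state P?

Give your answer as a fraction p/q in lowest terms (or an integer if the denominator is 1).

Answer: 20/81

Derivation:
Computing P^2 by repeated multiplication:
P^1 =
  P: [1/9, 1/9, 5/9, 2/9]
  Q: [2/9, 2/9, 1/9, 4/9]
  R: [1/9, 1/3, 4/9, 1/9]
  S: [2/3, 1/9, 1/9, 1/9]
P^2 =
  P: [20/81, 20/81, 28/81, 13/81]
  Q: [31/81, 13/81, 20/81, 17/81]
  R: [17/81, 20/81, 25/81, 19/81]
  S: [5/27, 4/27, 4/9, 2/9]

(P^2)[P -> P] = 20/81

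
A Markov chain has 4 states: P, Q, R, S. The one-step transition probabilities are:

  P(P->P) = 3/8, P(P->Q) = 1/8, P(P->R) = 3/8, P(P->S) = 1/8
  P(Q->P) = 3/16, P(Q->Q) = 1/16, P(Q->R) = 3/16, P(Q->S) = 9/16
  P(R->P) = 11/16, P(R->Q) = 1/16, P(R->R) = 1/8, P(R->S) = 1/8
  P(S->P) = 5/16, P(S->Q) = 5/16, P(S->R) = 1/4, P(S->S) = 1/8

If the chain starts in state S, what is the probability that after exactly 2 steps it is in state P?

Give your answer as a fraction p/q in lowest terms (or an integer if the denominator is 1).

Computing P^2 by repeated multiplication:
P^1 =
  P: [3/8, 1/8, 3/8, 1/8]
  Q: [3/16, 1/16, 3/16, 9/16]
  R: [11/16, 1/16, 1/8, 1/8]
  S: [5/16, 5/16, 1/4, 1/8]
P^2 =
  P: [59/128, 15/128, 31/128, 23/128]
  Q: [99/256, 55/256, 63/256, 39/256]
  R: [101/256, 35/256, 81/256, 39/256]
  S: [99/256, 29/256, 61/256, 67/256]

(P^2)[S -> P] = 99/256

Answer: 99/256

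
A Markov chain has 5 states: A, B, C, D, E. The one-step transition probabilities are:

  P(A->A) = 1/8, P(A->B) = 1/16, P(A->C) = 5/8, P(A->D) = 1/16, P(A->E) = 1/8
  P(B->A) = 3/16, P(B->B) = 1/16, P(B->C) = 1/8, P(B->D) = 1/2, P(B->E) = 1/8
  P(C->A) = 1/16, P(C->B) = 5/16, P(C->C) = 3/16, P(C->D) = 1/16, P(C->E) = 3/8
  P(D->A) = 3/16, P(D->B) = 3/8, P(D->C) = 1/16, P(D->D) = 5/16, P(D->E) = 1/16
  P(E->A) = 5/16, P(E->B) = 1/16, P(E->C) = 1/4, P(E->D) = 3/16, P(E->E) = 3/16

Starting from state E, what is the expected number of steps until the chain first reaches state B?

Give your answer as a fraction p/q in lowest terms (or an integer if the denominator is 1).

Answer: 74816/13295

Derivation:
Let h_i = expected steps to first reach B from state i.
Boundary: h_B = 0.
First-step equations for the other states:
  h_A = 1 + 1/8*h_A + 1/16*h_B + 5/8*h_C + 1/16*h_D + 1/8*h_E
  h_C = 1 + 1/16*h_A + 5/16*h_B + 3/16*h_C + 1/16*h_D + 3/8*h_E
  h_D = 1 + 3/16*h_A + 3/8*h_B + 1/16*h_C + 5/16*h_D + 1/16*h_E
  h_E = 1 + 5/16*h_A + 1/16*h_B + 1/4*h_C + 3/16*h_D + 3/16*h_E

Substituting h_B = 0 and rearranging gives the linear system (I - Q) h = 1:
  [7/8, -5/8, -1/16, -1/8] . (h_A, h_C, h_D, h_E) = 1
  [-1/16, 13/16, -1/16, -3/8] . (h_A, h_C, h_D, h_E) = 1
  [-3/16, -1/16, 11/16, -1/16] . (h_A, h_C, h_D, h_E) = 1
  [-5/16, -1/4, -3/16, 13/16] . (h_A, h_C, h_D, h_E) = 1

Solving yields:
  h_A = 72736/13295
  h_C = 60448/13295
  h_D = 51472/13295
  h_E = 74816/13295

Starting state is E, so the expected hitting time is h_E = 74816/13295.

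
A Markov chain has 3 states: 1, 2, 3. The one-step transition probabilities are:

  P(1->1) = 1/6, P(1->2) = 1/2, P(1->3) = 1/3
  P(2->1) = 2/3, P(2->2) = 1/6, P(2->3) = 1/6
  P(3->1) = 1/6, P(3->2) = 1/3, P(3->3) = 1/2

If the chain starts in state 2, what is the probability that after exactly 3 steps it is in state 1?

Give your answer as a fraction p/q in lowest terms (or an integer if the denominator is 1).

Computing P^3 by repeated multiplication:
P^1 =
  1: [1/6, 1/2, 1/3]
  2: [2/3, 1/6, 1/6]
  3: [1/6, 1/3, 1/2]
P^2 =
  1: [5/12, 5/18, 11/36]
  2: [1/4, 5/12, 1/3]
  3: [1/3, 11/36, 13/36]
P^3 =
  1: [11/36, 77/216, 73/216]
  2: [3/8, 11/36, 23/72]
  3: [23/72, 73/216, 37/108]

(P^3)[2 -> 1] = 3/8

Answer: 3/8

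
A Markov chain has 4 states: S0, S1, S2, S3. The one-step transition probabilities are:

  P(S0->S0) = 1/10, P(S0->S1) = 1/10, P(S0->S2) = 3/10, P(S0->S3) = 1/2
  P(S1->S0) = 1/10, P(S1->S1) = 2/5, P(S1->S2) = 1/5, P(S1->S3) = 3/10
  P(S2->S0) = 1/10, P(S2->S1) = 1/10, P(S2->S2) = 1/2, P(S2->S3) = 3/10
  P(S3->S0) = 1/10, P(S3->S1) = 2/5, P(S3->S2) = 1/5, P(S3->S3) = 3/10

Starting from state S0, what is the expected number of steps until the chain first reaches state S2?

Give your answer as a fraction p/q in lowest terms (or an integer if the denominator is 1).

Answer: 30/7

Derivation:
Let h_i = expected steps to first reach S2 from state i.
Boundary: h_S2 = 0.
First-step equations for the other states:
  h_S0 = 1 + 1/10*h_S0 + 1/10*h_S1 + 3/10*h_S2 + 1/2*h_S3
  h_S1 = 1 + 1/10*h_S0 + 2/5*h_S1 + 1/5*h_S2 + 3/10*h_S3
  h_S3 = 1 + 1/10*h_S0 + 2/5*h_S1 + 1/5*h_S2 + 3/10*h_S3

Substituting h_S2 = 0 and rearranging gives the linear system (I - Q) h = 1:
  [9/10, -1/10, -1/2] . (h_S0, h_S1, h_S3) = 1
  [-1/10, 3/5, -3/10] . (h_S0, h_S1, h_S3) = 1
  [-1/10, -2/5, 7/10] . (h_S0, h_S1, h_S3) = 1

Solving yields:
  h_S0 = 30/7
  h_S1 = 100/21
  h_S3 = 100/21

Starting state is S0, so the expected hitting time is h_S0 = 30/7.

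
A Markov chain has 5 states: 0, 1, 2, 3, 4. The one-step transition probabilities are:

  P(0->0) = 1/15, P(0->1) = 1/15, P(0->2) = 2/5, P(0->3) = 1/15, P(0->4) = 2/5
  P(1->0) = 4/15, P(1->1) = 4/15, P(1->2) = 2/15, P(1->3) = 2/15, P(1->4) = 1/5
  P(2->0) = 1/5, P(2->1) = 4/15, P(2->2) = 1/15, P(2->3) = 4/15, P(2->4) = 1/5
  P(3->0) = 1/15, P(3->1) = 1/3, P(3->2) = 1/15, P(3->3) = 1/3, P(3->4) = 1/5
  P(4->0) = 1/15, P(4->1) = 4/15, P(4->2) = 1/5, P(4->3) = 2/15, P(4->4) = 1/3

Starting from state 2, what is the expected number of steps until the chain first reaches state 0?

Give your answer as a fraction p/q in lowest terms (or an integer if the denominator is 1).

Answer: 20670/3299

Derivation:
Let h_i = expected steps to first reach 0 from state i.
Boundary: h_0 = 0.
First-step equations for the other states:
  h_1 = 1 + 4/15*h_0 + 4/15*h_1 + 2/15*h_2 + 2/15*h_3 + 1/5*h_4
  h_2 = 1 + 1/5*h_0 + 4/15*h_1 + 1/15*h_2 + 4/15*h_3 + 1/5*h_4
  h_3 = 1 + 1/15*h_0 + 1/3*h_1 + 1/15*h_2 + 1/3*h_3 + 1/5*h_4
  h_4 = 1 + 1/15*h_0 + 4/15*h_1 + 1/5*h_2 + 2/15*h_3 + 1/3*h_4

Substituting h_0 = 0 and rearranging gives the linear system (I - Q) h = 1:
  [11/15, -2/15, -2/15, -1/5] . (h_1, h_2, h_3, h_4) = 1
  [-4/15, 14/15, -4/15, -1/5] . (h_1, h_2, h_3, h_4) = 1
  [-1/3, -1/15, 2/3, -1/5] . (h_1, h_2, h_3, h_4) = 1
  [-4/15, -1/5, -2/15, 2/3] . (h_1, h_2, h_3, h_4) = 1

Solving yields:
  h_1 = 18915/3299
  h_2 = 20670/3299
  h_3 = 46995/6598
  h_4 = 23415/3299

Starting state is 2, so the expected hitting time is h_2 = 20670/3299.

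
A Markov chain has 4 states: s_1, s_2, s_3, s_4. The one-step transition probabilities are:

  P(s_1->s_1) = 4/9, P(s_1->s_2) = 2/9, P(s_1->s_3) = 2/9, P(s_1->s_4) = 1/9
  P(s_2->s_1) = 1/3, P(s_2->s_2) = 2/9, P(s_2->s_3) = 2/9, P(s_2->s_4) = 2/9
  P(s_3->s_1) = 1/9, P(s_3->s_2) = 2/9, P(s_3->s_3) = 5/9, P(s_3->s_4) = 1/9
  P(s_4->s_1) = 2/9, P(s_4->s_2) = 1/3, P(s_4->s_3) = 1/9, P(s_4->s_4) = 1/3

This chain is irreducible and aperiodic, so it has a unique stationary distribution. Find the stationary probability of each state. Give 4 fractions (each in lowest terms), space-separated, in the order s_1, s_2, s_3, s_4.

The stationary distribution satisfies pi = pi * P, i.e.:
  pi_s_1 = 4/9*pi_s_1 + 1/3*pi_s_2 + 1/9*pi_s_3 + 2/9*pi_s_4
  pi_s_2 = 2/9*pi_s_1 + 2/9*pi_s_2 + 2/9*pi_s_3 + 1/3*pi_s_4
  pi_s_3 = 2/9*pi_s_1 + 2/9*pi_s_2 + 5/9*pi_s_3 + 1/9*pi_s_4
  pi_s_4 = 1/9*pi_s_1 + 2/9*pi_s_2 + 1/9*pi_s_3 + 1/3*pi_s_4
with normalization: pi_s_1 + pi_s_2 + pi_s_3 + pi_s_4 = 1.

Using the first 3 balance equations plus normalization, the linear system A*pi = b is:
  [-5/9, 1/3, 1/9, 2/9] . pi = 0
  [2/9, -7/9, 2/9, 1/3] . pi = 0
  [2/9, 2/9, -4/9, 1/9] . pi = 0
  [1, 1, 1, 1] . pi = 1

Solving yields:
  pi_s_1 = 103/372
  pi_s_2 = 15/62
  pi_s_3 = 113/372
  pi_s_4 = 11/62

Verification (pi * P):
  103/372*4/9 + 15/62*1/3 + 113/372*1/9 + 11/62*2/9 = 103/372 = pi_s_1  (ok)
  103/372*2/9 + 15/62*2/9 + 113/372*2/9 + 11/62*1/3 = 15/62 = pi_s_2  (ok)
  103/372*2/9 + 15/62*2/9 + 113/372*5/9 + 11/62*1/9 = 113/372 = pi_s_3  (ok)
  103/372*1/9 + 15/62*2/9 + 113/372*1/9 + 11/62*1/3 = 11/62 = pi_s_4  (ok)

Answer: 103/372 15/62 113/372 11/62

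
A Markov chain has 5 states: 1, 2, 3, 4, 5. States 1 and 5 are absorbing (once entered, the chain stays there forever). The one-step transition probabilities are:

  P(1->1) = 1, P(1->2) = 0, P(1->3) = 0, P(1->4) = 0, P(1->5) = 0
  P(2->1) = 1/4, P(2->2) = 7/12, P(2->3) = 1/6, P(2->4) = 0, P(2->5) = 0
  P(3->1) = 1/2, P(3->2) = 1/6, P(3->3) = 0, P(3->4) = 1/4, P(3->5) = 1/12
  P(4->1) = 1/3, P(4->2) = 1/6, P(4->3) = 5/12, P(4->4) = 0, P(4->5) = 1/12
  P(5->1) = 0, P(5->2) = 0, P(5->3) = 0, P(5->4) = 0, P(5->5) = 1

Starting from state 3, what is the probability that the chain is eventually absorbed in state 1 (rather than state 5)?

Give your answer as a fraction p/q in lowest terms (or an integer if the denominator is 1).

Answer: 34/39

Derivation:
Let a_i = P(absorbed in 1 | start in state i).
Boundary conditions: a_1 = 1, a_5 = 0.
For each transient state i, a_i = sum_j P(i->j) * a_j:
  a_2 = 1/4*a_1 + 7/12*a_2 + 1/6*a_3 + 0*a_4 + 0*a_5
  a_3 = 1/2*a_1 + 1/6*a_2 + 0*a_3 + 1/4*a_4 + 1/12*a_5
  a_4 = 1/3*a_1 + 1/6*a_2 + 5/12*a_3 + 0*a_4 + 1/12*a_5

Substituting a_1 = 1 and a_5 = 0, rearrange to (I - Q) a = r where r[i] = P(i -> 1):
  [5/12, -1/6, 0] . (a_2, a_3, a_4) = 1/4
  [-1/6, 1, -1/4] . (a_2, a_3, a_4) = 1/2
  [-1/6, -5/12, 1] . (a_2, a_3, a_4) = 1/3

Solving yields:
  a_2 = 37/39
  a_3 = 34/39
  a_4 = 100/117

Starting state is 3, so the absorption probability is a_3 = 34/39.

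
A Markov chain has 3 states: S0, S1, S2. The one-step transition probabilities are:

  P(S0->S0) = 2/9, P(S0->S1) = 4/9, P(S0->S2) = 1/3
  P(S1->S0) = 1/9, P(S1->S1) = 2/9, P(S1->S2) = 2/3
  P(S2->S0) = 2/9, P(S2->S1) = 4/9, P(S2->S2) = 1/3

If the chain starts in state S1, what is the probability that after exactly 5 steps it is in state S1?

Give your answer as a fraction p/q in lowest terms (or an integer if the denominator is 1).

Computing P^5 by repeated multiplication:
P^1 =
  S0: [2/9, 4/9, 1/3]
  S1: [1/9, 2/9, 2/3]
  S2: [2/9, 4/9, 1/3]
P^2 =
  S0: [14/81, 28/81, 13/27]
  S1: [16/81, 32/81, 11/27]
  S2: [14/81, 28/81, 13/27]
P^3 =
  S0: [134/729, 268/729, 109/243]
  S1: [130/729, 260/729, 113/243]
  S2: [134/729, 268/729, 109/243]
P^4 =
  S0: [1190/6561, 2380/6561, 997/2187]
  S1: [1198/6561, 2396/6561, 989/2187]
  S2: [1190/6561, 2380/6561, 997/2187]
P^5 =
  S0: [10742/59049, 21484/59049, 8941/19683]
  S1: [10726/59049, 21452/59049, 8957/19683]
  S2: [10742/59049, 21484/59049, 8941/19683]

(P^5)[S1 -> S1] = 21452/59049

Answer: 21452/59049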